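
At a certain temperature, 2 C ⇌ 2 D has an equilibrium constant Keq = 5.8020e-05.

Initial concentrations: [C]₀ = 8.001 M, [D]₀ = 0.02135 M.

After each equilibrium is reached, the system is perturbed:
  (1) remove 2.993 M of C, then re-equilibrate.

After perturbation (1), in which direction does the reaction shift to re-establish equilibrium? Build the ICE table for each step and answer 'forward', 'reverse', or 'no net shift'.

Direction: reverse

Q₀ = 7.1204e-06 vs Keq = 5.8020e-05 ⇒ Q<K, forward
Step 1:
                    C           D
  I             8.001     0.02135
  C          -0.03929     0.03929
  E             7.962     0.06064
  solve Keq expr → x = 0.01965; check Q = 5.8020e-05
Then remove 2.993 M of C.
Step 2:
                    C           D
  I             4.969     0.06064
  C           0.02263    -0.02263
  E             4.991     0.03802
  solve Keq expr → x = -0.01131; check Q = 5.8020e-05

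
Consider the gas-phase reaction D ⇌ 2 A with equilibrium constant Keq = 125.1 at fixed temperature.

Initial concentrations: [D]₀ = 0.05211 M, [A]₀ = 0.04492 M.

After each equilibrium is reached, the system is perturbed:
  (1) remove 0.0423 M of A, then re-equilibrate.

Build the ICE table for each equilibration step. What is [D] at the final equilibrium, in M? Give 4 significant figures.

Q₀ = 0.03872 vs Keq = 125.1 ⇒ Q<K, forward
Step 1:
                  D         A
  init      0.05211   0.04492
  Δ        -0.05193    0.1039
  eq      1.7696e-04    0.1488
  solve Keq expr → x = 0.05193; check Q = 125.1
Then remove 0.0423 M of A.
Step 2:
                  D         A
  init    1.7696e-04    0.1065
  Δ       -8.6022e-05 1.7204e-04
  eq      9.0935e-05    0.1067
  solve Keq expr → x = 8.6022e-05; check Q = 125.1

[D]_eq = 9.0935e-05 M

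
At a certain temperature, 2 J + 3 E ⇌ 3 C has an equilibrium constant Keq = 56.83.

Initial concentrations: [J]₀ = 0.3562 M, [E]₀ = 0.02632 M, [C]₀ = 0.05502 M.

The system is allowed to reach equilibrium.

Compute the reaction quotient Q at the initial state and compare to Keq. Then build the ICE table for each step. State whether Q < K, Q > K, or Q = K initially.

Q₀ = 72; Q > K (proceeds reverse)

Q₀ = 72 vs Keq = 56.83 ⇒ Q>K, reverse
Step 1:
                   J          E          C
  init        0.3562    0.02632    0.05502
  Δ       9.2750e-04   0.001391  -0.001391
  eq          0.3571    0.02771    0.05363
  solve Keq expr → x = -4.6375e-04; check Q = 56.83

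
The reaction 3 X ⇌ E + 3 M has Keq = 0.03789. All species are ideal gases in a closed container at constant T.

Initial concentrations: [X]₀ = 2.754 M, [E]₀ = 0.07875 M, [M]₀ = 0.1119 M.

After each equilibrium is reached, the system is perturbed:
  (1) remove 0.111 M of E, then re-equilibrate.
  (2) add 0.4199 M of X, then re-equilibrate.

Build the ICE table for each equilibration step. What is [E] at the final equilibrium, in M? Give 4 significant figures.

Q₀ = 5.2826e-06 vs Keq = 0.03789 ⇒ Q<K, forward
Step 1:
                   X          E          M
  init         2.754    0.07875     0.1119
  Δ          -0.8132     0.2711     0.8132
  eq           1.941     0.3498     0.9251
  solve Keq expr → x = 0.2711; check Q = 0.03789
Then remove 0.111 M of E.
Step 2:
                   X          E          M
  init         1.941     0.2388     0.9251
  Δ         -0.06313    0.02104    0.06313
  eq           1.878     0.2599     0.9883
  solve Keq expr → x = 0.02104; check Q = 0.03789
Then add 0.4199 M of X.
Step 3:
                   X          E          M
  init         2.298     0.2599     0.9883
  Δ          -0.1119    0.03728     0.1119
  eq           2.186     0.2972        1.1
  solve Keq expr → x = 0.03728; check Q = 0.03789

[E]_eq = 0.2972 M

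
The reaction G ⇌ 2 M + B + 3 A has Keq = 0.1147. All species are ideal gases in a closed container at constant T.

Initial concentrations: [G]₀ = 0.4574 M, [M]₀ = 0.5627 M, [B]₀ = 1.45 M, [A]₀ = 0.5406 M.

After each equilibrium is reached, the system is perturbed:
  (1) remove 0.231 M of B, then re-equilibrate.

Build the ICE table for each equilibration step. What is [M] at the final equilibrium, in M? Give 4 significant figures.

Q₀ = 0.1586 vs Keq = 0.1147 ⇒ Q>K, reverse
Step 1:
                    G           M           B           A
  Initial      0.4574      0.5627        1.45      0.5406
  Change      0.01185     -0.0237    -0.01185    -0.03555
  Equil        0.4693       0.539       1.438       0.505
  solve Keq expr → x = -0.01185; check Q = 0.1147
Then remove 0.231 M of B.
Step 2:
                    G           M           B           A
  Initial      0.4693       0.539       1.207       0.505
  Change    -0.006298      0.0126    0.006298     0.01889
  Equil         0.463      0.5516       1.213      0.5239
  solve Keq expr → x = 0.006298; check Q = 0.1147

[M]_eq = 0.5516 M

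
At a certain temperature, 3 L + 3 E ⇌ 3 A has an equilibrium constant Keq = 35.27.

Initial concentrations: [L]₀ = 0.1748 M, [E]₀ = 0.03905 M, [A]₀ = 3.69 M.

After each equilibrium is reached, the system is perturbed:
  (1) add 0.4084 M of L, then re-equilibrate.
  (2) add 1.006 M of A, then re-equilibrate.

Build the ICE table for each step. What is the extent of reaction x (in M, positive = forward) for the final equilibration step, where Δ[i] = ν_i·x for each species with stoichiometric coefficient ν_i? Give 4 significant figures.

x = -0.04222 M

Q₀ = 1.5798e+08 vs Keq = 35.27 ⇒ Q>K, reverse
Step 1:
                    L           E           A
  init         0.1748     0.03905        3.69
  Δ            0.8295      0.8295     -0.8295
  eq            1.004      0.8685       2.861
  solve Keq expr → x = -0.2765; check Q = 35.27
Then add 0.4084 M of L.
Step 2:
                    L           E           A
  init          1.413      0.8685       2.861
  Δ           -0.1453     -0.1453      0.1453
  eq            1.267      0.7232       3.006
  solve Keq expr → x = 0.04844; check Q = 35.27
Then add 1.006 M of A.
Step 3:
                    L           E           A
  init          1.267      0.7232       4.012
  Δ            0.1266      0.1266     -0.1266
  eq            1.394      0.8499       3.885
  solve Keq expr → x = -0.04222; check Q = 35.27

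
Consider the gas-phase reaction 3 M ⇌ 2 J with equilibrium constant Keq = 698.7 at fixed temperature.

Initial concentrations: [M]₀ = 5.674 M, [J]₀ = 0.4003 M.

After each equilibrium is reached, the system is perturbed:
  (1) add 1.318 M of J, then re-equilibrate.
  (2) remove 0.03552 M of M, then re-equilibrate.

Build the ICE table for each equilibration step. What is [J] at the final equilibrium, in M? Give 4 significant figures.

Q₀ = 8.7721e-04 vs Keq = 698.7 ⇒ Q<K, forward
Step 1:
                  M         J
  Initial     5.674    0.4003
  Change      -5.39     3.594
  Equil      0.2837     3.994
  solve Keq expr → x = 1.797; check Q = 698.7
Then add 1.318 M of J.
Step 2:
                  M         J
  Initial    0.2837     5.312
  Change    0.05774   -0.0385
  Equil      0.3414     5.273
  solve Keq expr → x = -0.01925; check Q = 698.7
Then remove 0.03552 M of M.
Step 3:
                  M         J
  Initial    0.3059     5.273
  Change    0.03453  -0.02302
  Equil      0.3404      5.25
  solve Keq expr → x = -0.01151; check Q = 698.7

[J]_eq = 5.25 M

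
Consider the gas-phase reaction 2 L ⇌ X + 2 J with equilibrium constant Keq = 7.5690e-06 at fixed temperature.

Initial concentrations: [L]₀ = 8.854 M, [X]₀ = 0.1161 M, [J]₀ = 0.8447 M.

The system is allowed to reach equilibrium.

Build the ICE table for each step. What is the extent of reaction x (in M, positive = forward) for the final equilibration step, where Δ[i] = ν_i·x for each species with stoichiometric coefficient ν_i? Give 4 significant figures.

Q₀ = 0.001057 vs Keq = 7.5690e-06 ⇒ Q>K, reverse
Step 1:
                  L         X         J
  I           8.854    0.1161    0.8447
  C          0.2289   -0.1145   -0.2289
  E           9.083  0.001647    0.6158
  solve Keq expr → x = -0.1145; check Q = 7.5690e-06

x = -0.1145 M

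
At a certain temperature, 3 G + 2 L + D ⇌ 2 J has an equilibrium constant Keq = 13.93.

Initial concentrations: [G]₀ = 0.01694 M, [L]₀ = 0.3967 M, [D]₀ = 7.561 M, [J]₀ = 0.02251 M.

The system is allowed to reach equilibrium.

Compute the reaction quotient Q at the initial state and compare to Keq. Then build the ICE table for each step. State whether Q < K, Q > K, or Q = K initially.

Q₀ = 87.6 vs Keq = 13.93 ⇒ Q>K, reverse
Step 1:
                  G         L         D         J
  init      0.01694    0.3967     7.561   0.02251
  Δ         0.00855    0.0057   0.00285   -0.0057
  eq        0.02549    0.4024     7.564   0.01681
  solve Keq expr → x = -0.00285; check Q = 13.93

Q₀ = 87.6; Q > K (proceeds reverse)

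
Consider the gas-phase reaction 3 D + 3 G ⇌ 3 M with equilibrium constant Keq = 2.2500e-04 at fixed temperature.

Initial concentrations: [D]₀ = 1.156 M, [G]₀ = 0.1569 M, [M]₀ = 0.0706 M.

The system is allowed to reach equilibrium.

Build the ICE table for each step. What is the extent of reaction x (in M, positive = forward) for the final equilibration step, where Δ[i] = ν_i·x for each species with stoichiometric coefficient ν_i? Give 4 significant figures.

x = -0.01833 M

Q₀ = 0.05898 vs Keq = 2.2500e-04 ⇒ Q>K, reverse
Step 1:
                  D         G         M
  Initial     1.156    0.1569    0.0706
  Change    0.05499   0.05499  -0.05499
  Equil       1.211    0.2119   0.01561
  solve Keq expr → x = -0.01833; check Q = 2.2500e-04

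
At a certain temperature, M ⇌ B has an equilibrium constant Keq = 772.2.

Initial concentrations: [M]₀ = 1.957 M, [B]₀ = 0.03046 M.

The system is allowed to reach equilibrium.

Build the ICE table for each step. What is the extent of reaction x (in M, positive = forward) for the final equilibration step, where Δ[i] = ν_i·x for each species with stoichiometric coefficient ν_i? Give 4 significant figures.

x = 1.954 M

Q₀ = 0.01556 vs Keq = 772.2 ⇒ Q<K, forward
Step 1:
                    M           B
  I             1.957     0.03046
  C            -1.954       1.954
  E           0.00257       1.985
  solve Keq expr → x = 1.954; check Q = 772.2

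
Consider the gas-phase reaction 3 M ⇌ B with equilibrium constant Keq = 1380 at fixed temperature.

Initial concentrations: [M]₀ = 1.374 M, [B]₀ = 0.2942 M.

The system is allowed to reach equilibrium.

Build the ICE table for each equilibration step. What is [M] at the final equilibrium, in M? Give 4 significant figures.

[M]_eq = 0.0807 M

Q₀ = 0.1134 vs Keq = 1380 ⇒ Q<K, forward
Step 1:
                  M         B
  Initial     1.374    0.2942
  Change     -1.293    0.4311
  Equil      0.0807    0.7253
  solve Keq expr → x = 0.4311; check Q = 1380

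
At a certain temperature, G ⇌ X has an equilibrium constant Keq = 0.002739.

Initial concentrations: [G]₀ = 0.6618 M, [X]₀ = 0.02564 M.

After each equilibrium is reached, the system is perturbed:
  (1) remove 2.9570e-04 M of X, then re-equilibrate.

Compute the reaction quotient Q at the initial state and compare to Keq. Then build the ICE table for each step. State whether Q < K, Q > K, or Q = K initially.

Q₀ = 0.03874 vs Keq = 0.002739 ⇒ Q>K, reverse
Step 1:
                   G          X
  init        0.6618    0.02564
  Δ          0.02376   -0.02376
  eq          0.6856   0.001878
  solve Keq expr → x = -0.02376; check Q = 0.002739
Then remove 2.9570e-04 M of X.
Step 2:
                   G          X
  init        0.6856   0.001582
  Δ       -2.9489e-04 2.9489e-04
  eq          0.6853   0.001877
  solve Keq expr → x = 2.9489e-04; check Q = 0.002739

Q₀ = 0.03874; Q > K (proceeds reverse)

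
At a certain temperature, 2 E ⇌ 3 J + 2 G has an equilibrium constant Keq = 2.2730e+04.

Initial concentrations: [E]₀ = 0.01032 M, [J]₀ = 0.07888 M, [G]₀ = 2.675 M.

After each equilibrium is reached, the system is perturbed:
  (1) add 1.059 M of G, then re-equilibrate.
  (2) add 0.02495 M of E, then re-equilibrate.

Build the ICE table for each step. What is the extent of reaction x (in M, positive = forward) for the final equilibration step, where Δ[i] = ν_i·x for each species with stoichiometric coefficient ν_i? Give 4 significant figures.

Q₀ = 32.98 vs Keq = 2.2730e+04 ⇒ Q<K, forward
Step 1:
                   E          J          G
  Initial    0.01032    0.07888      2.675
  Change    -0.00981    0.01472    0.00981
  Equil   5.0991e-04     0.0936      2.685
  solve Keq expr → x = 0.004905; check Q = 2.2730e+04
Then add 1.059 M of G.
Step 2:
                   E          J          G
  Initial 5.0991e-04     0.0936      3.744
  Change  1.9772e-04 -2.9657e-04 -1.9772e-04
  Equil   7.0763e-04     0.0933      3.744
  solve Keq expr → x = -9.8858e-05; check Q = 2.2730e+04
Then add 0.02495 M of E.
Step 3:
                   E          J          G
  Initial    0.02566     0.0933      3.744
  Change    -0.02449    0.03673    0.02449
  Equil     0.001172       0.13      3.768
  solve Keq expr → x = 0.01224; check Q = 2.2730e+04

x = 0.01224 M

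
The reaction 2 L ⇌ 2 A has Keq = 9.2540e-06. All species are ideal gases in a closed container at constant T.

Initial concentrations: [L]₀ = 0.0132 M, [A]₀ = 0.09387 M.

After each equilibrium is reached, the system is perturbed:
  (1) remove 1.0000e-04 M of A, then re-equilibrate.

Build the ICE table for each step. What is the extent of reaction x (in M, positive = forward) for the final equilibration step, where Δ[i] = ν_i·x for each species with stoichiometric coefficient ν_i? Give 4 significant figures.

x = 4.9848e-05 M

Q₀ = 50.57 vs Keq = 9.2540e-06 ⇒ Q>K, reverse
Step 1:
                  L         A
  init       0.0132   0.09387
  Δ         0.09355  -0.09355
  eq         0.1067 3.2472e-04
  solve Keq expr → x = -0.04677; check Q = 9.2540e-06
Then remove 1.0000e-04 M of A.
Step 2:
                  L         A
  init       0.1067 2.2472e-04
  Δ       -9.9697e-05 9.9697e-05
  eq         0.1066 3.2442e-04
  solve Keq expr → x = 4.9848e-05; check Q = 9.2540e-06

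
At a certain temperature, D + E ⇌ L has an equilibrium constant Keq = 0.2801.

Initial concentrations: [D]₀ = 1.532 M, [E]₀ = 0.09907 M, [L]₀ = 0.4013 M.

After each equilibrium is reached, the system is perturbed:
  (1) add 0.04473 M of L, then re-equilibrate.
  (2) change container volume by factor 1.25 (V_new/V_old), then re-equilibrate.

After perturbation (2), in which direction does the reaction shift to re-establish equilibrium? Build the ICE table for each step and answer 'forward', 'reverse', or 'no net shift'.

Q₀ = 2.644 vs Keq = 0.2801 ⇒ Q>K, reverse
Step 1:
                    D           E           L
  I             1.532     0.09907      0.4013
  C            0.2356      0.2356     -0.2356
  E             1.768      0.3347      0.1657
  solve Keq expr → x = -0.2356; check Q = 0.2801
Then add 0.04473 M of L.
Step 2:
                    D           E           L
  I             1.768      0.3347      0.2104
  C           0.02801     0.02801    -0.02801
  E             1.796      0.3627      0.1824
  solve Keq expr → x = -0.02801; check Q = 0.2801
Then change container volume by factor 1.25 (V_new/V_old).
Step 3:
                    D           E           L
  I             1.436      0.2901      0.1459
  C            0.0196      0.0196     -0.0196
  E             1.456      0.3097      0.1263
  solve Keq expr → x = -0.0196; check Q = 0.2801

Direction: reverse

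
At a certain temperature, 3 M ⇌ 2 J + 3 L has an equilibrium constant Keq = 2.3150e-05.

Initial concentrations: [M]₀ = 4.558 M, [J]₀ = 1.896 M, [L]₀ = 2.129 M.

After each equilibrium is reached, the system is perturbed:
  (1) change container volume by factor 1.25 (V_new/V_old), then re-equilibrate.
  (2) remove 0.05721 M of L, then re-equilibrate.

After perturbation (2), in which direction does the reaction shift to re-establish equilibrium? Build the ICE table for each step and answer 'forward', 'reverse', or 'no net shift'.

Q₀ = 0.3663 vs Keq = 2.3150e-05 ⇒ Q>K, reverse
Step 1:
                  M         J         L
  init        4.558     1.896     2.129
  Δ           1.882    -1.255    -1.882
  eq           6.44    0.6412    0.2468
  solve Keq expr → x = -0.6274; check Q = 2.3150e-05
Then change container volume by factor 1.25 (V_new/V_old).
Step 2:
                  M         J         L
  init        5.152     0.513    0.1975
  Δ        -0.02561   0.01707   0.02561
  eq          5.127    0.5301    0.2231
  solve Keq expr → x = 0.008537; check Q = 2.3150e-05
Then remove 0.05721 M of L.
Step 3:
                  M         J         L
  init        5.127    0.5301    0.1659
  Δ        -0.04689   0.03126   0.04689
  eq           5.08    0.5613    0.2128
  solve Keq expr → x = 0.01563; check Q = 2.3150e-05

Direction: forward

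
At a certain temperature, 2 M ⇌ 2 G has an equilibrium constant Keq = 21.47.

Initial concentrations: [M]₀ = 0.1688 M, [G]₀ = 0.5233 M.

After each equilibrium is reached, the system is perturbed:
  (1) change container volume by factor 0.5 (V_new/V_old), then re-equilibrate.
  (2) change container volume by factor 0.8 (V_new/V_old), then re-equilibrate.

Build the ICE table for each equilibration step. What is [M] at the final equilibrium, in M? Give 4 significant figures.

[M]_eq = 0.3071 M

Q₀ = 9.611 vs Keq = 21.47 ⇒ Q<K, forward
Step 1:
                  M         G
  I          0.1688    0.5233
  C        -0.04595   0.04595
  E          0.1229    0.5692
  solve Keq expr → x = 0.02297; check Q = 21.47
Then change container volume by factor 0.5 (V_new/V_old).
Step 2:
                  M         G
  I          0.2457     1.138
  C               0         0
  E          0.2457     1.138
  solve Keq expr → x = 0; check Q = 21.47
Then change container volume by factor 0.8 (V_new/V_old).
Step 3:
                  M         G
  I          0.3071     1.423
  C               0         0
  E          0.3071     1.423
  solve Keq expr → x = 0; check Q = 21.47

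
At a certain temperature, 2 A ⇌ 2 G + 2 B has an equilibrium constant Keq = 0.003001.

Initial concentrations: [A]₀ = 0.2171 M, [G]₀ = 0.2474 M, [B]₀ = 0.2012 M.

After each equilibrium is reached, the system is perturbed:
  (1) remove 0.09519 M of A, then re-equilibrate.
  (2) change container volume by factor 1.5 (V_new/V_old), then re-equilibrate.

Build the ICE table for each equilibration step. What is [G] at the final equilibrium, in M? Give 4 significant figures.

[G]_eq = 0.1048 M

Q₀ = 0.05257 vs Keq = 0.003001 ⇒ Q>K, reverse
Step 1:
                   A          G          B
  init        0.2171     0.2474     0.2012
  Δ          0.09212   -0.09212   -0.09212
  eq          0.3092     0.1553     0.1091
  solve Keq expr → x = -0.04606; check Q = 0.003001
Then remove 0.09519 M of A.
Step 2:
                   A          G          B
  init         0.214     0.1553     0.1091
  Δ          0.01727   -0.01727   -0.01727
  eq          0.2313      0.138    0.09181
  solve Keq expr → x = -0.008637; check Q = 0.003001
Then change container volume by factor 1.5 (V_new/V_old).
Step 3:
                   A          G          B
  init        0.1542    0.09201    0.06121
  Δ         -0.01276    0.01276    0.01276
  eq          0.1414     0.1048    0.07396
  solve Keq expr → x = 0.006378; check Q = 0.003001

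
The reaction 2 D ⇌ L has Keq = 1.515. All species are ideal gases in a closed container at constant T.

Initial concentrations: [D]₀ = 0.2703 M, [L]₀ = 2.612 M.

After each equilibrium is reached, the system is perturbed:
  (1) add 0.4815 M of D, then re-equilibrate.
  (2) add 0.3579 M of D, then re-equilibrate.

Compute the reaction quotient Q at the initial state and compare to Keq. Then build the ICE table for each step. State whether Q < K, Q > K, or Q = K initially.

Q₀ = 35.75 vs Keq = 1.515 ⇒ Q>K, reverse
Step 1:
                    D           L
  I            0.2703       2.612
  C            0.9213     -0.4607
  E             1.192       2.151
  solve Keq expr → x = -0.4607; check Q = 1.515
Then add 0.4815 M of D.
Step 2:
                    D           L
  I             1.673       2.151
  C           -0.4241      0.2121
  E             1.249       2.363
  solve Keq expr → x = 0.2121; check Q = 1.515
Then add 0.3579 M of D.
Step 3:
                    D           L
  I             1.607       2.363
  C           -0.3167      0.1584
  E              1.29       2.522
  solve Keq expr → x = 0.1584; check Q = 1.515

Q₀ = 35.75; Q > K (proceeds reverse)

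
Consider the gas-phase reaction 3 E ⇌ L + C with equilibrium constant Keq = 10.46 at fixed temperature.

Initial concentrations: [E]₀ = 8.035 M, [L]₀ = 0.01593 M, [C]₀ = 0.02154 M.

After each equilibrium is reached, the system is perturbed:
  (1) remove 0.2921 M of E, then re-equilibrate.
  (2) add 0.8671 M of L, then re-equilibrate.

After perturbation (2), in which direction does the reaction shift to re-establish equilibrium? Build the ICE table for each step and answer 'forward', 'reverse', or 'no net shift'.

Q₀ = 6.6146e-07 vs Keq = 10.46 ⇒ Q<K, forward
Step 1:
                  E         L         C
  I           8.035   0.01593   0.02154
  C           -7.21     2.403     2.403
  E          0.8247     2.419     2.425
  solve Keq expr → x = 2.403; check Q = 10.46
Then remove 0.2921 M of E.
Step 2:
                  E         L         C
  I          0.5326     2.419     2.425
  C          0.2714  -0.09048  -0.09048
  E           0.804     2.329     2.334
  solve Keq expr → x = -0.09048; check Q = 10.46
Then add 0.8671 M of L.
Step 3:
                  E         L         C
  I           0.804     3.196     2.334
  C         0.08332  -0.02777  -0.02777
  E          0.8873     3.168     2.307
  solve Keq expr → x = -0.02777; check Q = 10.46

Direction: reverse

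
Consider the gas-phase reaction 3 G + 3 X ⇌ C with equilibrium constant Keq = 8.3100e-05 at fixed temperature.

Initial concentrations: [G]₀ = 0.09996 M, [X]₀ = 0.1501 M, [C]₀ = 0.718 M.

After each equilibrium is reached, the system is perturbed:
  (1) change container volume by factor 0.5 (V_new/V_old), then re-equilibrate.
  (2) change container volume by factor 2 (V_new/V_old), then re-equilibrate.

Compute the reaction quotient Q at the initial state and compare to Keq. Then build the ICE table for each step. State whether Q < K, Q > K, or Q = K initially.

Q₀ = 2.1257e+05 vs Keq = 8.3100e-05 ⇒ Q>K, reverse
Step 1:
                   G          X          C
  init       0.09996     0.1501      0.718
  Δ            2.122      2.122    -0.7073
  eq           2.222      2.272    0.01069
  solve Keq expr → x = -0.7073; check Q = 8.3100e-05
Then change container volume by factor 0.5 (V_new/V_old).
Step 2:
                   G          X          C
  init         4.444      4.544    0.02138
  Δ          -0.6903    -0.6903     0.2301
  eq           3.753      3.854     0.2515
  solve Keq expr → x = 0.2301; check Q = 8.3100e-05
Then change container volume by factor 2 (V_new/V_old).
Step 3:
                   G          X          C
  init         1.877      1.927     0.1257
  Δ           0.3452     0.3452    -0.1151
  eq           2.222      2.272    0.01069
  solve Keq expr → x = -0.1151; check Q = 8.3100e-05

Q₀ = 2.1257e+05; Q > K (proceeds reverse)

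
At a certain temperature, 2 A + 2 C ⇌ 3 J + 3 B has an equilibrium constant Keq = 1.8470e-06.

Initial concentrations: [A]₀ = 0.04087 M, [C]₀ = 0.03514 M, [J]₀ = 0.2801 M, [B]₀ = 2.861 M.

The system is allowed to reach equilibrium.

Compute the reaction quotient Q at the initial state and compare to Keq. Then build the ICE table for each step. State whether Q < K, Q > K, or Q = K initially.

Q₀ = 2.4951e+05; Q > K (proceeds reverse)

Q₀ = 2.4951e+05 vs Keq = 1.8470e-06 ⇒ Q>K, reverse
Step 1:
                    A           C           J           B
  I           0.04087     0.03514      0.2801       2.861
  C            0.1863      0.1863     -0.2795     -0.2795
  E            0.2272      0.2214  6.4767e-04       2.582
  solve Keq expr → x = -0.09315; check Q = 1.8470e-06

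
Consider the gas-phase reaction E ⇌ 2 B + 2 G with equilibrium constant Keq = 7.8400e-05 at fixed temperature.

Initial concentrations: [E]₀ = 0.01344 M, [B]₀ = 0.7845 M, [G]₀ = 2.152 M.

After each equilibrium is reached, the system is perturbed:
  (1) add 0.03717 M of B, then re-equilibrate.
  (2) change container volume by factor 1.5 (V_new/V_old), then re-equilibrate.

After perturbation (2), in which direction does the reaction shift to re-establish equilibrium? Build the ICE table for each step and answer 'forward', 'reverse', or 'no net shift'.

Q₀ = 212.1 vs Keq = 7.8400e-05 ⇒ Q>K, reverse
Step 1:
                  E         B         G
  Initial   0.01344    0.7845     2.152
  Change     0.3902   -0.7804   -0.7804
  Equil      0.4036  0.004101     1.372
  solve Keq expr → x = -0.3902; check Q = 7.8400e-05
Then add 0.03717 M of B.
Step 2:
                  E         B         G
  Initial    0.4036   0.04127     1.372
  Change    0.01848  -0.03696  -0.03696
  Equil      0.4221   0.00431     1.335
  solve Keq expr → x = -0.01848; check Q = 7.8400e-05
Then change container volume by factor 1.5 (V_new/V_old).
Step 3:
                  E         B         G
  Initial    0.2814  0.002874    0.8898
  Change   -0.00119   0.00238   0.00238
  Equil      0.2802  0.005254    0.8921
  solve Keq expr → x = 0.00119; check Q = 7.8400e-05

Direction: forward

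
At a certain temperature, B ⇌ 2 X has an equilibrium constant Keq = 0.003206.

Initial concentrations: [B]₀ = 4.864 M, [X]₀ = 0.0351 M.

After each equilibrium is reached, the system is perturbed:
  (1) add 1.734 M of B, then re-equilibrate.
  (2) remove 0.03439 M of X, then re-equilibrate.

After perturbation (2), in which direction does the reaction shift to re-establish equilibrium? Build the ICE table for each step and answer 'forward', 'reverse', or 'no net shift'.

Direction: forward

Q₀ = 2.5329e-04 vs Keq = 0.003206 ⇒ Q<K, forward
Step 1:
                   B          X
  Initial      4.864     0.0351
  Change     -0.0446     0.0892
  Equil        4.819     0.1243
  solve Keq expr → x = 0.0446; check Q = 0.003206
Then add 1.734 M of B.
Step 2:
                   B          X
  Initial      6.553     0.1243
  Change    -0.01027    0.02053
  Equil        6.543     0.1448
  solve Keq expr → x = 0.01027; check Q = 0.003206
Then remove 0.03439 M of X.
Step 3:
                   B          X
  Initial      6.543     0.1104
  Change     -0.0171     0.0342
  Equil        6.526     0.1446
  solve Keq expr → x = 0.0171; check Q = 0.003206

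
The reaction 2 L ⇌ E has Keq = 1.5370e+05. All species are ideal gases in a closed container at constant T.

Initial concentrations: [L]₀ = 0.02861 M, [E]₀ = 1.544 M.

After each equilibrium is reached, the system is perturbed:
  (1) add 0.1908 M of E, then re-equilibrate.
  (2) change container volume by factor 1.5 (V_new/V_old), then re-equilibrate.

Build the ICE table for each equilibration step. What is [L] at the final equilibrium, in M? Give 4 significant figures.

[L]_eq = 0.002753 M

Q₀ = 1886 vs Keq = 1.5370e+05 ⇒ Q<K, forward
Step 1:
                   L          E
  init       0.02861      1.544
  Δ         -0.02543    0.01271
  eq        0.003182      1.557
  solve Keq expr → x = 0.01271; check Q = 1.5370e+05
Then add 0.1908 M of E.
Step 2:
                   L          E
  init      0.003182      1.748
  Δ       1.8931e-04 -9.4653e-05
  eq        0.003372      1.747
  solve Keq expr → x = -9.4653e-05; check Q = 1.5370e+05
Then change container volume by factor 1.5 (V_new/V_old).
Step 3:
                   L          E
  init      0.002248      1.165
  Δ       5.0490e-04 -2.5245e-04
  eq        0.002753      1.165
  solve Keq expr → x = -2.5245e-04; check Q = 1.5370e+05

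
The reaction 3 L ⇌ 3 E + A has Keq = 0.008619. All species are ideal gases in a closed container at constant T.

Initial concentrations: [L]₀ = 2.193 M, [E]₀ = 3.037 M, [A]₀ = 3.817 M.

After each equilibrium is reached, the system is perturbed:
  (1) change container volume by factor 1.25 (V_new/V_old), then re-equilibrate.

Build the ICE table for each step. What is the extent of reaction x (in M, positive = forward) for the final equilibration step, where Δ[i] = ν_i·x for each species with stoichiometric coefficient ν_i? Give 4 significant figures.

x = 0.01135 M

Q₀ = 10.14 vs Keq = 0.008619 ⇒ Q>K, reverse
Step 1:
                  L         E         A
  Initial     2.193     3.037     3.817
  Change      2.387    -2.387   -0.7958
  Equil        4.58    0.6496     3.021
  solve Keq expr → x = -0.7958; check Q = 0.008619
Then change container volume by factor 1.25 (V_new/V_old).
Step 2:
                  L         E         A
  Initial     3.664    0.5197     2.417
  Change   -0.03406   0.03406   0.01135
  Equil        3.63    0.5538     2.428
  solve Keq expr → x = 0.01135; check Q = 0.008619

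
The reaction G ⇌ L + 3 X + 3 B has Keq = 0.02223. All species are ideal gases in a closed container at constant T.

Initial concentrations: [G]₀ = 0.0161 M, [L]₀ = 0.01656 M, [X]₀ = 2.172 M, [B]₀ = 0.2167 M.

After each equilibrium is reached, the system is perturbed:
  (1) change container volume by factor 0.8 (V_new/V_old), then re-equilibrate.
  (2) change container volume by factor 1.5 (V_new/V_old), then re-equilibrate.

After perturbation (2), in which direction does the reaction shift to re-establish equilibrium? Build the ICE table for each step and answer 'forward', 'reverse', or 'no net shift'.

Direction: forward

Q₀ = 0.1072 vs Keq = 0.02223 ⇒ Q>K, reverse
Step 1:
                   G          L          X          B
  init        0.0161    0.01656      2.172     0.2167
  Δ         0.008586  -0.008586   -0.02576   -0.02576
  eq         0.02469   0.007974      2.146     0.1909
  solve Keq expr → x = -0.008586; check Q = 0.02223
Then change container volume by factor 0.8 (V_new/V_old).
Step 2:
                   G          L          X          B
  init       0.03086   0.009967      2.683     0.2387
  Δ         0.005952  -0.005952   -0.01786   -0.01786
  eq         0.03681   0.004015      2.665     0.2208
  solve Keq expr → x = -0.005952; check Q = 0.02223
Then change container volume by factor 1.5 (V_new/V_old).
Step 3:
                   G          L          X          B
  init       0.02454   0.002677      1.777     0.1472
  Δ        -0.008771   0.008771    0.02631    0.02631
  eq         0.01577    0.01145      1.803     0.1735
  solve Keq expr → x = 0.008771; check Q = 0.02223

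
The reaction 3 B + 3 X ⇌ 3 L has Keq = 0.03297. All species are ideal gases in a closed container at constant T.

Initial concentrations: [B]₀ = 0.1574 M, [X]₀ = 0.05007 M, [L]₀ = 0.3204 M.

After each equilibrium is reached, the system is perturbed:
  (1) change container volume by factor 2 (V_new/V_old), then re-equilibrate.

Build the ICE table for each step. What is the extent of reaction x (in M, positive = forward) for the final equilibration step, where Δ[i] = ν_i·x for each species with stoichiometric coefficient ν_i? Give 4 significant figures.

Q₀ = 6.7194e+04 vs Keq = 0.03297 ⇒ Q>K, reverse
Step 1:
                   B          X          L
  Initial     0.1574    0.05007     0.3204
  Change      0.2753     0.2753    -0.2753
  Equil       0.4327     0.3253    0.04514
  solve Keq expr → x = -0.09175; check Q = 0.03297
Then change container volume by factor 2 (V_new/V_old).
Step 2:
                   B          X          L
  Initial     0.2163     0.1627    0.02257
  Change     0.01003    0.01003   -0.01003
  Equil       0.2264     0.1727    0.01254
  solve Keq expr → x = -0.003344; check Q = 0.03297

x = -0.003344 M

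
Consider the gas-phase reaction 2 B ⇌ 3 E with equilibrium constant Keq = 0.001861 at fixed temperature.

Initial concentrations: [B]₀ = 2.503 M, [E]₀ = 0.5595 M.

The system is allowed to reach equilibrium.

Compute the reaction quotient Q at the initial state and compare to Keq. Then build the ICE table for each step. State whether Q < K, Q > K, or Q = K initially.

Q₀ = 0.02796; Q > K (proceeds reverse)

Q₀ = 0.02796 vs Keq = 0.001861 ⇒ Q>K, reverse
Step 1:
                   B          E
  I            2.503     0.5595
  C           0.2134      -0.32
  E            2.716     0.2395
  solve Keq expr → x = -0.1067; check Q = 0.001861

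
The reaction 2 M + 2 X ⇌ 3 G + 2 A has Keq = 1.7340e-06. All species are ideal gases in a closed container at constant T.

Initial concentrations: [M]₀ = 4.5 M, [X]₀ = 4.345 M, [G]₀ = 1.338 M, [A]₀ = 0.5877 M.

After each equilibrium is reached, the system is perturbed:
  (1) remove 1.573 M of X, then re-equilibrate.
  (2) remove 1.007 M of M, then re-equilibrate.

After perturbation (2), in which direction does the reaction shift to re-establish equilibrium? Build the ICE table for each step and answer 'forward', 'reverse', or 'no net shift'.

Direction: reverse

Q₀ = 0.002164 vs Keq = 1.7340e-06 ⇒ Q>K, reverse
Step 1:
                   M          X          G          A
  Initial        4.5      4.345      1.338     0.5877
  Change      0.5129     0.5129    -0.7694    -0.5129
  Equil        5.013      4.858     0.5686    0.07479
  solve Keq expr → x = -0.2565; check Q = 1.7340e-06
Then remove 1.573 M of X.
Step 2:
                   M          X          G          A
  Initial      5.013      3.285     0.5686    0.07479
  Change     0.01951    0.01951   -0.02926   -0.01951
  Equil        5.032      3.304     0.5394    0.05528
  solve Keq expr → x = -0.009753; check Q = 1.7340e-06
Then remove 1.007 M of M.
Step 3:
                   M          X          G          A
  Initial      4.025      3.304     0.5394    0.05528
  Change    0.009098   0.009098   -0.01365  -0.009098
  Equil        4.035      3.314     0.5257    0.04618
  solve Keq expr → x = -0.004549; check Q = 1.7340e-06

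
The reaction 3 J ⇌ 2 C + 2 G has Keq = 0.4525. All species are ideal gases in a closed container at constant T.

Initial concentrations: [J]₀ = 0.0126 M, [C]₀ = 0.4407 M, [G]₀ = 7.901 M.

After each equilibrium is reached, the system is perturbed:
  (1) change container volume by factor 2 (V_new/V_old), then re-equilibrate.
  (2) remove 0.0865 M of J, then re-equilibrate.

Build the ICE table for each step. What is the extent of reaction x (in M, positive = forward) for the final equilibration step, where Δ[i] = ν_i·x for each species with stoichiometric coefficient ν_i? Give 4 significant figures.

x = -0.004873 M

Q₀ = 6.0609e+06 vs Keq = 0.4525 ⇒ Q>K, reverse
Step 1:
                  J         C         G
  init       0.0126    0.4407     7.901
  Δ           0.597    -0.398    -0.398
  eq         0.6096   0.04268     7.503
  solve Keq expr → x = -0.199; check Q = 0.4525
Then change container volume by factor 2 (V_new/V_old).
Step 2:
                  J         C         G
  init       0.3048   0.02134     3.751
  Δ        -0.01079  0.007195  0.007195
  eq          0.294   0.02853     3.759
  solve Keq expr → x = 0.003598; check Q = 0.4525
Then remove 0.0865 M of J.
Step 3:
                  J         C         G
  init       0.2075   0.02853     3.759
  Δ         0.01462 -0.009746 -0.009746
  eq         0.2221   0.01879     3.749
  solve Keq expr → x = -0.004873; check Q = 0.4525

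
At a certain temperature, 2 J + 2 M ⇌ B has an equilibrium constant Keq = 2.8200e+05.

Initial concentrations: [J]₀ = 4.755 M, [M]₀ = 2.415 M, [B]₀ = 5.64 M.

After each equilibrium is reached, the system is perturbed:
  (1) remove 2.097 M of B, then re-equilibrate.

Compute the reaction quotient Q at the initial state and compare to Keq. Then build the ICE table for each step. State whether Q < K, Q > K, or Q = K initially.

Q₀ = 0.04277 vs Keq = 2.8200e+05 ⇒ Q<K, forward
Step 1:
                  J         M         B
  Initial     4.755     2.415      5.64
  Change     -2.413    -2.413     1.206
  Equil       2.342  0.002104     6.846
  solve Keq expr → x = 1.206; check Q = 2.8200e+05
Then remove 2.097 M of B.
Step 2:
                  J         M         B
  Initial     2.342  0.002104     4.749
  Change  -3.5126e-04 -3.5126e-04 1.7563e-04
  Equil       2.342  0.001753      4.75
  solve Keq expr → x = 1.7563e-04; check Q = 2.8200e+05

Q₀ = 0.04277; Q < K (proceeds forward)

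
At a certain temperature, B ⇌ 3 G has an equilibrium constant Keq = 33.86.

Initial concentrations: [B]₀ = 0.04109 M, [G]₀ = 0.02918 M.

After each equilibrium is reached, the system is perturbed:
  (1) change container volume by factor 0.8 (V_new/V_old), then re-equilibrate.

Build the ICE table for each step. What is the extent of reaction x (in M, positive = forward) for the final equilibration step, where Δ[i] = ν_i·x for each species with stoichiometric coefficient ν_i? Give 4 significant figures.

Q₀ = 6.0467e-04 vs Keq = 33.86 ⇒ Q<K, forward
Step 1:
                    B           G
  init        0.04109     0.02918
  Δ          -0.04099       0.123
  eq       1.0400e-04      0.1521
  solve Keq expr → x = 0.04099; check Q = 33.86
Then change container volume by factor 0.8 (V_new/V_old).
Step 2:
                    B           G
  init     1.3000e-04      0.1902
  Δ        7.2428e-05 -2.1729e-04
  eq       2.0243e-04        0.19
  solve Keq expr → x = -7.2428e-05; check Q = 33.86

x = -7.2428e-05 M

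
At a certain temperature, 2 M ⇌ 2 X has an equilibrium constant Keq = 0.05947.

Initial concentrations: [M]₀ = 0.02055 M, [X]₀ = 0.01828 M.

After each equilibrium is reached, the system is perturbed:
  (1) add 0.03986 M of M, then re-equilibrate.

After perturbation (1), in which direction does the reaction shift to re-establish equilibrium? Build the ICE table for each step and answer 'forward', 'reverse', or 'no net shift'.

Q₀ = 0.7913 vs Keq = 0.05947 ⇒ Q>K, reverse
Step 1:
                  M         X
  Initial   0.02055   0.01828
  Change    0.01067  -0.01067
  Equil     0.03122  0.007613
  solve Keq expr → x = -0.005334; check Q = 0.05947
Then add 0.03986 M of M.
Step 2:
                  M         X
  Initial   0.07108  0.007613
  Change  -0.007815  0.007815
  Equil     0.06326   0.01543
  solve Keq expr → x = 0.003907; check Q = 0.05947

Direction: forward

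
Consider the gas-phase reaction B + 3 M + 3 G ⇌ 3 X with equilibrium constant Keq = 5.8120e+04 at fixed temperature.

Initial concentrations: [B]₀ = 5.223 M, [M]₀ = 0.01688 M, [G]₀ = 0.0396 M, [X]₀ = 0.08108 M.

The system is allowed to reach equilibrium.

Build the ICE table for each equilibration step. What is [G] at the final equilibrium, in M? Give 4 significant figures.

[G]_eq = 0.04647 M

Q₀ = 3.4168e+05 vs Keq = 5.8120e+04 ⇒ Q>K, reverse
Step 1:
                    B           M           G           X
  I             5.223     0.01688      0.0396     0.08108
  C          0.002291    0.006874    0.006874   -0.006874
  E             5.225     0.02375     0.04647     0.07421
  solve Keq expr → x = -0.002291; check Q = 5.8120e+04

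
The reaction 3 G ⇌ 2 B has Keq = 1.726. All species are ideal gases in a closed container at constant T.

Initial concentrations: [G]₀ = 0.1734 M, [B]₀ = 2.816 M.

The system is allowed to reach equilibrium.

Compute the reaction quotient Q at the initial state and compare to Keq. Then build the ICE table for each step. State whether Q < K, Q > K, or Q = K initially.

Q₀ = 1521; Q > K (proceeds reverse)

Q₀ = 1521 vs Keq = 1.726 ⇒ Q>K, reverse
Step 1:
                   G          B
  Initial     0.1734      2.816
  Change       1.167    -0.7778
  Equil         1.34      2.038
  solve Keq expr → x = -0.3889; check Q = 1.726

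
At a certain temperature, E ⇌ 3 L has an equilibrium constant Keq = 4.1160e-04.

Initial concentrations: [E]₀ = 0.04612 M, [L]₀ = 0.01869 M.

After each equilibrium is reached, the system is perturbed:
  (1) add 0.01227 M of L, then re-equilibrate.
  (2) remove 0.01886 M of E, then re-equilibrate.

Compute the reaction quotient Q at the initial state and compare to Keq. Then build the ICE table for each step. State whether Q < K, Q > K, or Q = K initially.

Q₀ = 1.4156e-04; Q < K (proceeds forward)

Q₀ = 1.4156e-04 vs Keq = 4.1160e-04 ⇒ Q<K, forward
Step 1:
                  E         L
  I         0.04612   0.01869
  C       -0.002498  0.007495
  E         0.04362   0.02619
  solve Keq expr → x = 0.002498; check Q = 4.1160e-04
Then add 0.01227 M of L.
Step 2:
                  E         L
  I         0.04362   0.03846
  C        0.003841  -0.01152
  E         0.04746   0.02693
  solve Keq expr → x = -0.003841; check Q = 4.1160e-04
Then remove 0.01886 M of E.
Step 3:
                  E         L
  I          0.0286   0.02693
  C        0.001283 -0.003848
  E         0.02989   0.02308
  solve Keq expr → x = -0.001283; check Q = 4.1160e-04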